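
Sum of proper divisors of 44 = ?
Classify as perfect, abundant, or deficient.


Proper divisors: 1, 2, 4, 11, 22
Sum = 1 + 2 + 4 + 11 + 22 = 40
40 < 44 → deficient

s(44) = 40 (deficient)


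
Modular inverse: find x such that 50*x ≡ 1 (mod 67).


Use the extended Euclidean algorithm on (67, 50); each row r = 67*s + 50*t:
r=67, s=1, t=0
r=50, s=0, t=1
q=1: r=17, s=1, t=-1   [67*(1) + 50*(-1) = 17]
q=2: r=16, s=-2, t=3   [67*(-2) + 50*(3) = 16]
q=1: r=1, s=3, t=-4   [67*(3) + 50*(-4) = 1]
q=16: r=0, s=-50, t=67   [67*(-50) + 50*(67) = 0]
GCD = 1 with t = -4, so 50*(-4) ≡ 1 (mod 67)
Inverse = -4 mod 67 = 63
Check: 50 * 63 = 3150 ≡ 1 (mod 67)

50^(-1) ≡ 63 (mod 67)


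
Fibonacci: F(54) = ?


Sequence: 1, 1, 2, 3, 5, 8, 13, 21, 34, 55, 89, 144, 233, 377, 610, 987, 1597, 2584, 4181, 6765, 10946, 17711, 28657, 46368, 75025, 121393, 196418, 317811, 514229, 832040, 1346269, 2178309, 3524578, 5702887, 9227465, 14930352, 24157817, 39088169, 63245986, 102334155, 165580141, 267914296, 433494437, 701408733, 1134903170, 1836311903, 2971215073, 4807526976, 7778742049, 12586269025, 20365011074, 32951280099, 53316291173, 86267571272
F(54) = 86267571272


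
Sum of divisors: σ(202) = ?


Divisors of 202: 1, 2, 101, 202
Sum = 1 + 2 + 101 + 202 = 306

σ(202) = 306


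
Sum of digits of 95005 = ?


9 + 5 + 0 + 0 + 5 = 19


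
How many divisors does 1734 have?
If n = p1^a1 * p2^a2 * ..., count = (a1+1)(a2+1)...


1734 = 2^1 × 3^1 × 17^2
d(1734) = (1+1) × (1+1) × (2+1) = 12

12 divisors


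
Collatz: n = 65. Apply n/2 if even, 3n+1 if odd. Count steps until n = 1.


65 → 196 → 98 → 49 → 148 → 74 → 37 → 112 → 56 → 28 → 14 → 7 → 22 → 11 → 34 → 17 → 52 → 26 → 13 → 40 → 20 → 10 → 5 → 16 → 8 → 4 → 2 → 1
Total steps = 27

27 steps


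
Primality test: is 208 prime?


208 / 2 = 104 (exact division)
208 is NOT prime.

No, 208 is not prime


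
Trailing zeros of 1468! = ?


floor(1468/5) = 293
floor(1468/25) = 58
floor(1468/125) = 11
floor(1468/625) = 2
Total = 364

364 trailing zeros


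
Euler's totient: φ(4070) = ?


4070 = 2 × 5 × 11 × 37
Prime factors: 2, 5, 11, 37
φ(4070) = 4070 × (1-1/2) × (1-1/5) × (1-1/11) × (1-1/37)
= 4070 × 1/2 × 4/5 × 10/11 × 36/37 = 1440

φ(4070) = 1440


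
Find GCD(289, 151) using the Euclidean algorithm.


289 = 1 * 151 + 138
151 = 1 * 138 + 13
138 = 10 * 13 + 8
13 = 1 * 8 + 5
8 = 1 * 5 + 3
5 = 1 * 3 + 2
3 = 1 * 2 + 1
2 = 2 * 1 + 0
GCD = 1


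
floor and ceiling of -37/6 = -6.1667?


-37/6 = -6.1667
floor = -7
ceil = -6

floor = -7, ceil = -6


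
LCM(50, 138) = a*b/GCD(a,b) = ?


GCD(50, 138) = 2
LCM = 50*138/2 = 6900/2 = 3450

LCM = 3450


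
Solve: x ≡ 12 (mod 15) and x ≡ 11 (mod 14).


M = 15*14 = 210
M1 = M/15 = 14, M2 = M/14 = 15
M1^(-1) mod 15 = 14, M2^(-1) mod 14 = 1
x = 12*14*14 + 11*15*1 = 2517
2517 mod 210 = 207
Check: 207 mod 15 = 12 ✓, 207 mod 14 = 11 ✓

x ≡ 207 (mod 210)


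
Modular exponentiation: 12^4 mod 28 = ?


12^1 mod 28 = 12
12^2 mod 28 = 4
12^3 mod 28 = 20
12^4 mod 28 = 16


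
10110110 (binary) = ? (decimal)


10110110 (base 2) = 182 (decimal)
182 (decimal) = 182 (base 10)


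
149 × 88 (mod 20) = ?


149 × 88 = 13112
13112 mod 20 = 12


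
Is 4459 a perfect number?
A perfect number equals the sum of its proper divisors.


Proper divisors of 4459: 1, 7, 13, 49, 91, 343, 637
Sum = 1 + 7 + 13 + 49 + 91 + 343 + 637 = 1141

No, 4459 is not perfect (1141 ≠ 4459)


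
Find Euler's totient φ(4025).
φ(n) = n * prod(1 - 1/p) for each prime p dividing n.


4025 = 5^2 × 7 × 23
Prime factors: 5, 7, 23
φ(4025) = 4025 × (1-1/5) × (1-1/7) × (1-1/23)
= 4025 × 4/5 × 6/7 × 22/23 = 2640

φ(4025) = 2640


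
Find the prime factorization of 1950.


1950 / 2 = 975
975 / 3 = 325
325 / 5 = 65
65 / 5 = 13
13 / 13 = 1
1950 = 2 × 3 × 5^2 × 13


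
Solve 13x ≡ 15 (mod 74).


GCD(13, 74) = 1, unique solution
a^(-1) mod 74 = 57
x = 57 * 15 mod 74 = 41

x ≡ 41 (mod 74)


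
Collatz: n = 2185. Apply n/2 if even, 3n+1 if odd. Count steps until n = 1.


2185 → 6556 → 3278 → 1639 → 4918 → 2459 → 7378 → 3689 → 11068 → 5534 → 2767 → 8302 → 4151 → 12454 → 6227 → 18682 → 9341 → 28024 → 14012 → 7006 → 3503 → 10510 → 5255 → 15766 → 7883 → 23650 → 11825 → 35476 → 17738 → 8869 → 26608 → 13304 → 6652 → 3326 → 1663 → 4990 → 2495 → 7486 → 3743 → 11230 → 5615 → 16846 → 8423 → 25270 → 12635 → 37906 → 18953 → 56860 → 28430 → 14215 → 42646 → 21323 → 63970 → 31985 → 95956 → 47978 → 23989 → 71968 → 35984 → 17992 → 8996 → 4498 → 2249 → 6748 → 3374 → 1687 → 5062 → 2531 → 7594 → 3797 → 11392 → 5696 → 2848 → 1424 → 712 → 356 → 178 → 89 → 268 → 134 → 67 → 202 → 101 → 304 → 152 → 76 → 38 → 19 → 58 → 29 → 88 → 44 → 22 → 11 → 34 → 17 → 52 → 26 → 13 → 40 → 20 → 10 → 5 → 16 → 8 → 4 → 2 → 1
Total steps = 107

107 steps


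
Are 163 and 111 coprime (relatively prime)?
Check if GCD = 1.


Euclidean algorithm:
163 = 1 * 111 + 52
111 = 2 * 52 + 7
52 = 7 * 7 + 3
7 = 2 * 3 + 1
3 = 3 * 1 + 0
GCD(163, 111) = 1

Yes, coprime (GCD = 1)


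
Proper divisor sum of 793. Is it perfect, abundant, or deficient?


Proper divisors: 1, 13, 61
Sum = 1 + 13 + 61 = 75
75 < 793 → deficient

s(793) = 75 (deficient)


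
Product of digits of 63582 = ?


6 × 3 × 5 × 8 × 2 = 1440


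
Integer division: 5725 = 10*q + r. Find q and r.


5725 = 10 * 572 + 5
Check: 5720 + 5 = 5725

q = 572, r = 5


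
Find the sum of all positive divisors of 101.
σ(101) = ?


Divisors of 101: 1, 101
Sum = 1 + 101 = 102

σ(101) = 102


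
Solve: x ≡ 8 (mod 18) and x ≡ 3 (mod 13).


M = 18*13 = 234
M1 = M/18 = 13, M2 = M/13 = 18
M1^(-1) mod 18 = 7, M2^(-1) mod 13 = 8
x = 8*13*7 + 3*18*8 = 1160
1160 mod 234 = 224
Check: 224 mod 18 = 8 ✓, 224 mod 13 = 3 ✓

x ≡ 224 (mod 234)


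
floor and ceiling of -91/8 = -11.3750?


-91/8 = -11.3750
floor = -12
ceil = -11

floor = -12, ceil = -11


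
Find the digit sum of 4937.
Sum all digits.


4 + 9 + 3 + 7 = 23


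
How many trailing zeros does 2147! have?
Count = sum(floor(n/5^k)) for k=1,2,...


floor(2147/5) = 429
floor(2147/25) = 85
floor(2147/125) = 17
floor(2147/625) = 3
Total = 534

534 trailing zeros


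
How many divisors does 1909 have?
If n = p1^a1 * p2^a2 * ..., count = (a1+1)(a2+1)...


1909 = 23^1 × 83^1
d(1909) = (1+1) × (1+1) = 4

4 divisors


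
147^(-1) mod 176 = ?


Use the extended Euclidean algorithm on (176, 147); each row r = 176*s + 147*t:
r=176, s=1, t=0
r=147, s=0, t=1
q=1: r=29, s=1, t=-1   [176*(1) + 147*(-1) = 29]
q=5: r=2, s=-5, t=6   [176*(-5) + 147*(6) = 2]
q=14: r=1, s=71, t=-85   [176*(71) + 147*(-85) = 1]
q=2: r=0, s=-147, t=176   [176*(-147) + 147*(176) = 0]
GCD = 1 with t = -85, so 147*(-85) ≡ 1 (mod 176)
Inverse = -85 mod 176 = 91
Check: 147 * 91 = 13377 ≡ 1 (mod 176)

147^(-1) ≡ 91 (mod 176)


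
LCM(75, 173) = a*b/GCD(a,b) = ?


GCD(75, 173) = 1
LCM = 75*173/1 = 12975/1 = 12975

LCM = 12975


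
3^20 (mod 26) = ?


3^1 mod 26 = 3
3^2 mod 26 = 9
3^3 mod 26 = 1
3^4 mod 26 = 3
3^5 mod 26 = 9
3^6 mod 26 = 1
3^7 mod 26 = 3
3^8 mod 26 = 9
3^9 mod 26 = 1
3^10 mod 26 = 3
3^11 mod 26 = 9
3^12 mod 26 = 1
3^13 mod 26 = 3
3^14 mod 26 = 9
3^15 mod 26 = 1
3^16 mod 26 = 3
3^17 mod 26 = 9
3^18 mod 26 = 1
3^19 mod 26 = 3
3^20 mod 26 = 9


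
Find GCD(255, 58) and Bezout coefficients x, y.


Tabular extended Euclidean (each row: r = 255*s + 58*t):
r=255, s=1, t=0
r=58, s=0, t=1
q=4: r=23, s=1, t=-4   [255*(1) + 58*(-4) = 23]
q=2: r=12, s=-2, t=9   [255*(-2) + 58*(9) = 12]
q=1: r=11, s=3, t=-13   [255*(3) + 58*(-13) = 11]
q=1: r=1, s=-5, t=22   [255*(-5) + 58*(22) = 1]
q=11: r=0, s=58, t=-255   [255*(58) + 58*(-255) = 0]
GCD = 1; from the row with r=1: x=-5, y=22
Check: 255*(-5) + 58*(22) = -1275 + 1276 = 1

GCD = 1, x = -5, y = 22


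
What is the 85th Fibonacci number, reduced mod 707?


F(k) mod 707 for k=1..85:
1, 1, 2, 3, 5, 8, 13, 21, 34, 55, 89, 144, 233, 377, 610, 280, 183, 463, 646, 402, 341, 36, 377, 413, 83, 496, 579, 368, 240, 608, 141, 42, 183, 225, 408, 633, 334, 260, 594, 147, 34, 181, 215, 396, 611, 300, 204, 504, 1, 505, 506, 304, 103, 407, 510, 210, 13, 223, 236, 459, 695, 447, 435, 175, 610, 78, 688, 59, 40, 99, 139, 238, 377, 615, 285, 193, 478, 671, 442, 406, 141, 547, 688, 528, 509
F(85) mod 707 = 509


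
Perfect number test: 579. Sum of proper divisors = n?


Proper divisors of 579: 1, 3, 193
Sum = 1 + 3 + 193 = 197

No, 579 is not perfect (197 ≠ 579)


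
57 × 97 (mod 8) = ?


57 × 97 = 5529
5529 mod 8 = 1


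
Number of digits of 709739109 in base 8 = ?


709739109 in base 8 = 5223341145
Number of digits = 10

10 digits (base 8)


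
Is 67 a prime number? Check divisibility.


Check divisors up to sqrt(67) = 8.1854
No divisors found.
67 is prime.

Yes, 67 is prime


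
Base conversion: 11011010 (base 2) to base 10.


11011010 (base 2) = 218 (decimal)
218 (decimal) = 218 (base 10)


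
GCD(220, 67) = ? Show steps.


220 = 3 * 67 + 19
67 = 3 * 19 + 10
19 = 1 * 10 + 9
10 = 1 * 9 + 1
9 = 9 * 1 + 0
GCD = 1


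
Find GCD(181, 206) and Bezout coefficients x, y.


Tabular extended Euclidean (each row: r = 181*s + 206*t):
r=181, s=1, t=0
r=206, s=0, t=1
q=0: r=181, s=1, t=0   [181*(1) + 206*(0) = 181]
q=1: r=25, s=-1, t=1   [181*(-1) + 206*(1) = 25]
q=7: r=6, s=8, t=-7   [181*(8) + 206*(-7) = 6]
q=4: r=1, s=-33, t=29   [181*(-33) + 206*(29) = 1]
q=6: r=0, s=206, t=-181   [181*(206) + 206*(-181) = 0]
GCD = 1; from the row with r=1: x=-33, y=29
Check: 181*(-33) + 206*(29) = -5973 + 5974 = 1

GCD = 1, x = -33, y = 29


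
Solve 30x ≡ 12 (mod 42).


GCD(30, 42) = 6 divides 12
Divide: 5x ≡ 2 (mod 7)
x ≡ 6 (mod 7)


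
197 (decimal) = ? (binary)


197 (base 10) = 197 (decimal)
197 (decimal) = 11000101 (base 2)


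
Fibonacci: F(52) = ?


Sequence: 1, 1, 2, 3, 5, 8, 13, 21, 34, 55, 89, 144, 233, 377, 610, 987, 1597, 2584, 4181, 6765, 10946, 17711, 28657, 46368, 75025, 121393, 196418, 317811, 514229, 832040, 1346269, 2178309, 3524578, 5702887, 9227465, 14930352, 24157817, 39088169, 63245986, 102334155, 165580141, 267914296, 433494437, 701408733, 1134903170, 1836311903, 2971215073, 4807526976, 7778742049, 12586269025, 20365011074, 32951280099
F(52) = 32951280099


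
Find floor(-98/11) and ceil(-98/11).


-98/11 = -8.9091
floor = -9
ceil = -8

floor = -9, ceil = -8


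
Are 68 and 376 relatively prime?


Euclidean algorithm:
376 = 5 * 68 + 36
68 = 1 * 36 + 32
36 = 1 * 32 + 4
32 = 8 * 4 + 0
GCD(68, 376) = 4

No, not coprime (GCD = 4)


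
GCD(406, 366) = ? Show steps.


406 = 1 * 366 + 40
366 = 9 * 40 + 6
40 = 6 * 6 + 4
6 = 1 * 4 + 2
4 = 2 * 2 + 0
GCD = 2


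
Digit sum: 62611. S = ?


6 + 2 + 6 + 1 + 1 = 16


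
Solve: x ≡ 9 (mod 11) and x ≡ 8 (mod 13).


M = 11*13 = 143
M1 = M/11 = 13, M2 = M/13 = 11
M1^(-1) mod 11 = 6, M2^(-1) mod 13 = 6
x = 9*13*6 + 8*11*6 = 1230
1230 mod 143 = 86
Check: 86 mod 11 = 9 ✓, 86 mod 13 = 8 ✓

x ≡ 86 (mod 143)


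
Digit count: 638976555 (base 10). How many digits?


638976555 has 9 digits in base 10
floor(log10(638976555)) + 1 = floor(8.8055) + 1 = 9

9 digits (base 10)


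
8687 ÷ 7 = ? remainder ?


8687 = 7 * 1241 + 0
Check: 8687 + 0 = 8687

q = 1241, r = 0


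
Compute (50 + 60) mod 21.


50 + 60 = 110
110 mod 21 = 5


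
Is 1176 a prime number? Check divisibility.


1176 / 2 = 588 (exact division)
1176 is NOT prime.

No, 1176 is not prime


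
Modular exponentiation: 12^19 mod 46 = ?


12^1 mod 46 = 12
12^2 mod 46 = 6
12^3 mod 46 = 26
12^4 mod 46 = 36
12^5 mod 46 = 18
12^6 mod 46 = 32
12^7 mod 46 = 16
12^8 mod 46 = 8
12^9 mod 46 = 4
12^10 mod 46 = 2
12^11 mod 46 = 24
12^12 mod 46 = 12
12^13 mod 46 = 6
12^14 mod 46 = 26
12^15 mod 46 = 36
12^16 mod 46 = 18
12^17 mod 46 = 32
12^18 mod 46 = 16
12^19 mod 46 = 8


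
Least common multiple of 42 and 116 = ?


GCD(42, 116) = 2
LCM = 42*116/2 = 4872/2 = 2436

LCM = 2436


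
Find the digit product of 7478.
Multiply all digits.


7 × 4 × 7 × 8 = 1568


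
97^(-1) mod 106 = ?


Use the extended Euclidean algorithm on (106, 97); each row r = 106*s + 97*t:
r=106, s=1, t=0
r=97, s=0, t=1
q=1: r=9, s=1, t=-1   [106*(1) + 97*(-1) = 9]
q=10: r=7, s=-10, t=11   [106*(-10) + 97*(11) = 7]
q=1: r=2, s=11, t=-12   [106*(11) + 97*(-12) = 2]
q=3: r=1, s=-43, t=47   [106*(-43) + 97*(47) = 1]
q=2: r=0, s=97, t=-106   [106*(97) + 97*(-106) = 0]
GCD = 1 with t = 47, so 97*(47) ≡ 1 (mod 106)
Inverse = 47 mod 106 = 47
Check: 97 * 47 = 4559 ≡ 1 (mod 106)

97^(-1) ≡ 47 (mod 106)


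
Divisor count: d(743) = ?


743 = 743^1
d(743) = (1+1) = 2

2 divisors


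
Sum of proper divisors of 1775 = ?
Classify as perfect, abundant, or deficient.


Proper divisors: 1, 5, 25, 71, 355
Sum = 1 + 5 + 25 + 71 + 355 = 457
457 < 1775 → deficient

s(1775) = 457 (deficient)


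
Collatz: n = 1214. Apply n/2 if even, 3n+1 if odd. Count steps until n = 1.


1214 → 607 → 1822 → 911 → 2734 → 1367 → 4102 → 2051 → 6154 → 3077 → 9232 → 4616 → 2308 → 1154 → 577 → 1732 → 866 → 433 → 1300 → 650 → 325 → 976 → 488 → 244 → 122 → 61 → 184 → 92 → 46 → 23 → 70 → 35 → 106 → 53 → 160 → 80 → 40 → 20 → 10 → 5 → 16 → 8 → 4 → 2 → 1
Total steps = 44

44 steps


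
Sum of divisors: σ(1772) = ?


Divisors of 1772: 1, 2, 4, 443, 886, 1772
Sum = 1 + 2 + 4 + 443 + 886 + 1772 = 3108

σ(1772) = 3108


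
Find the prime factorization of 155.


155 / 5 = 31
31 / 31 = 1
155 = 5 × 31


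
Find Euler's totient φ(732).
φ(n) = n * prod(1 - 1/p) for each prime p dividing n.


732 = 2^2 × 3 × 61
Prime factors: 2, 3, 61
φ(732) = 732 × (1-1/2) × (1-1/3) × (1-1/61)
= 732 × 1/2 × 2/3 × 60/61 = 240

φ(732) = 240


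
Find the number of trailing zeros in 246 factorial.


floor(246/5) = 49
floor(246/25) = 9
floor(246/125) = 1
Total = 59

59 trailing zeros


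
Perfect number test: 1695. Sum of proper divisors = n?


Proper divisors of 1695: 1, 3, 5, 15, 113, 339, 565
Sum = 1 + 3 + 5 + 15 + 113 + 339 + 565 = 1041

No, 1695 is not perfect (1041 ≠ 1695)


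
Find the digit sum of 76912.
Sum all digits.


7 + 6 + 9 + 1 + 2 = 25


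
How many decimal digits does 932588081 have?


932588081 has 9 digits in base 10
floor(log10(932588081)) + 1 = floor(8.9697) + 1 = 9

9 digits (base 10)


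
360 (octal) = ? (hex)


360 (base 8) = 240 (decimal)
240 (decimal) = F0 (base 16)


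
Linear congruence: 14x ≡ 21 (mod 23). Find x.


GCD(14, 23) = 1, unique solution
a^(-1) mod 23 = 5
x = 5 * 21 mod 23 = 13

x ≡ 13 (mod 23)


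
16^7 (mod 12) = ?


16^1 mod 12 = 4
16^2 mod 12 = 4
16^3 mod 12 = 4
16^4 mod 12 = 4
16^5 mod 12 = 4
16^6 mod 12 = 4
16^7 mod 12 = 4


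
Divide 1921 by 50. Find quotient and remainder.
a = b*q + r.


1921 = 50 * 38 + 21
Check: 1900 + 21 = 1921

q = 38, r = 21


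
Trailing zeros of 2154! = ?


floor(2154/5) = 430
floor(2154/25) = 86
floor(2154/125) = 17
floor(2154/625) = 3
Total = 536

536 trailing zeros


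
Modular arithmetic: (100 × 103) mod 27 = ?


100 × 103 = 10300
10300 mod 27 = 13


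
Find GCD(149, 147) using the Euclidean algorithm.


149 = 1 * 147 + 2
147 = 73 * 2 + 1
2 = 2 * 1 + 0
GCD = 1


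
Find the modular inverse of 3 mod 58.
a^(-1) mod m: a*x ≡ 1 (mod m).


Use the extended Euclidean algorithm on (58, 3); each row r = 58*s + 3*t:
r=58, s=1, t=0
r=3, s=0, t=1
q=19: r=1, s=1, t=-19   [58*(1) + 3*(-19) = 1]
q=3: r=0, s=-3, t=58   [58*(-3) + 3*(58) = 0]
GCD = 1 with t = -19, so 3*(-19) ≡ 1 (mod 58)
Inverse = -19 mod 58 = 39
Check: 3 * 39 = 117 ≡ 1 (mod 58)

3^(-1) ≡ 39 (mod 58)


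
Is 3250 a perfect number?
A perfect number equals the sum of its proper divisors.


Proper divisors of 3250: 1, 2, 5, 10, 13, 25, 26, 50, 65, 125, 130, 250, 325, 650, 1625
Sum = 1 + 2 + 5 + 10 + 13 + 25 + 26 + 50 + 65 + 125 + 130 + 250 + 325 + 650 + 1625 = 3302

No, 3250 is not perfect (3302 ≠ 3250)


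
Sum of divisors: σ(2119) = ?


Divisors of 2119: 1, 13, 163, 2119
Sum = 1 + 13 + 163 + 2119 = 2296

σ(2119) = 2296


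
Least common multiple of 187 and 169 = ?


GCD(187, 169) = 1
LCM = 187*169/1 = 31603/1 = 31603

LCM = 31603


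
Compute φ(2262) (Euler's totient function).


2262 = 2 × 3 × 13 × 29
Prime factors: 2, 3, 13, 29
φ(2262) = 2262 × (1-1/2) × (1-1/3) × (1-1/13) × (1-1/29)
= 2262 × 1/2 × 2/3 × 12/13 × 28/29 = 672

φ(2262) = 672


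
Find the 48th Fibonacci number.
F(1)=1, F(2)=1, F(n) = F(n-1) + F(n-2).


Sequence: 1, 1, 2, 3, 5, 8, 13, 21, 34, 55, 89, 144, 233, 377, 610, 987, 1597, 2584, 4181, 6765, 10946, 17711, 28657, 46368, 75025, 121393, 196418, 317811, 514229, 832040, 1346269, 2178309, 3524578, 5702887, 9227465, 14930352, 24157817, 39088169, 63245986, 102334155, 165580141, 267914296, 433494437, 701408733, 1134903170, 1836311903, 2971215073, 4807526976
F(48) = 4807526976


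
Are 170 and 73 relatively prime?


Euclidean algorithm:
170 = 2 * 73 + 24
73 = 3 * 24 + 1
24 = 24 * 1 + 0
GCD(170, 73) = 1

Yes, coprime (GCD = 1)


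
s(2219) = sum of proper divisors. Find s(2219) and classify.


Proper divisors: 1, 7, 317
Sum = 1 + 7 + 317 = 325
325 < 2219 → deficient

s(2219) = 325 (deficient)


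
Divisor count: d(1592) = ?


1592 = 2^3 × 199^1
d(1592) = (3+1) × (1+1) = 8

8 divisors


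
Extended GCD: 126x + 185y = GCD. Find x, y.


Tabular extended Euclidean (each row: r = 126*s + 185*t):
r=126, s=1, t=0
r=185, s=0, t=1
q=0: r=126, s=1, t=0   [126*(1) + 185*(0) = 126]
q=1: r=59, s=-1, t=1   [126*(-1) + 185*(1) = 59]
q=2: r=8, s=3, t=-2   [126*(3) + 185*(-2) = 8]
q=7: r=3, s=-22, t=15   [126*(-22) + 185*(15) = 3]
q=2: r=2, s=47, t=-32   [126*(47) + 185*(-32) = 2]
q=1: r=1, s=-69, t=47   [126*(-69) + 185*(47) = 1]
q=2: r=0, s=185, t=-126   [126*(185) + 185*(-126) = 0]
GCD = 1; from the row with r=1: x=-69, y=47
Check: 126*(-69) + 185*(47) = -8694 + 8695 = 1

GCD = 1, x = -69, y = 47


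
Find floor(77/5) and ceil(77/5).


77/5 = 15.4000
floor = 15
ceil = 16

floor = 15, ceil = 16


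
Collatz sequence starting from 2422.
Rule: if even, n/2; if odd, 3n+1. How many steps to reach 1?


2422 → 1211 → 3634 → 1817 → 5452 → 2726 → 1363 → 4090 → 2045 → 6136 → 3068 → 1534 → 767 → 2302 → 1151 → 3454 → 1727 → 5182 → 2591 → 7774 → 3887 → 11662 → 5831 → 17494 → 8747 → 26242 → 13121 → 39364 → 19682 → 9841 → 29524 → 14762 → 7381 → 22144 → 11072 → 5536 → 2768 → 1384 → 692 → 346 → 173 → 520 → 260 → 130 → 65 → 196 → 98 → 49 → 148 → 74 → 37 → 112 → 56 → 28 → 14 → 7 → 22 → 11 → 34 → 17 → 52 → 26 → 13 → 40 → 20 → 10 → 5 → 16 → 8 → 4 → 2 → 1
Total steps = 71

71 steps


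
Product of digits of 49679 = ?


4 × 9 × 6 × 7 × 9 = 13608


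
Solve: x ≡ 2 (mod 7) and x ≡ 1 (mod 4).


M = 7*4 = 28
M1 = M/7 = 4, M2 = M/4 = 7
M1^(-1) mod 7 = 2, M2^(-1) mod 4 = 3
x = 2*4*2 + 1*7*3 = 37
37 mod 28 = 9
Check: 9 mod 7 = 2 ✓, 9 mod 4 = 1 ✓

x ≡ 9 (mod 28)


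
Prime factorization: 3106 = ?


3106 / 2 = 1553
1553 / 1553 = 1
3106 = 2 × 1553


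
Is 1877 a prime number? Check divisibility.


Check divisors up to sqrt(1877) = 43.3244
No divisors found.
1877 is prime.

Yes, 1877 is prime


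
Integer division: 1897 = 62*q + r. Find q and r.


1897 = 62 * 30 + 37
Check: 1860 + 37 = 1897

q = 30, r = 37


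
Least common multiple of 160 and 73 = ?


GCD(160, 73) = 1
LCM = 160*73/1 = 11680/1 = 11680

LCM = 11680


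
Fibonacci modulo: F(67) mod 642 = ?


F(k) mod 642 for k=1..67:
1, 1, 2, 3, 5, 8, 13, 21, 34, 55, 89, 144, 233, 377, 610, 345, 313, 16, 329, 345, 32, 377, 409, 144, 553, 55, 608, 21, 629, 8, 637, 3, 640, 1, 641, 0, 641, 641, 640, 639, 637, 634, 629, 621, 608, 587, 553, 498, 409, 265, 32, 297, 329, 626, 313, 297, 610, 265, 233, 498, 89, 587, 34, 621, 13, 634, 5
F(67) mod 642 = 5


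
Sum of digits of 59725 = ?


5 + 9 + 7 + 2 + 5 = 28


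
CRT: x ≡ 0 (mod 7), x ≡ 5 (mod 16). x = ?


M = 7*16 = 112
M1 = M/7 = 16, M2 = M/16 = 7
M1^(-1) mod 7 = 4, M2^(-1) mod 16 = 7
x = 0*16*4 + 5*7*7 = 245
245 mod 112 = 21
Check: 21 mod 7 = 0 ✓, 21 mod 16 = 5 ✓

x ≡ 21 (mod 112)


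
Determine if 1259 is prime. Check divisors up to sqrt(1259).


Check divisors up to sqrt(1259) = 35.4824
No divisors found.
1259 is prime.

Yes, 1259 is prime


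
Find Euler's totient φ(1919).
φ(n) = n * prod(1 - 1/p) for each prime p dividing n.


1919 = 19 × 101
Prime factors: 19, 101
φ(1919) = 1919 × (1-1/19) × (1-1/101)
= 1919 × 18/19 × 100/101 = 1800

φ(1919) = 1800


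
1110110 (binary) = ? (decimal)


1110110 (base 2) = 118 (decimal)
118 (decimal) = 118 (base 10)


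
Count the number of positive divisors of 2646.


2646 = 2^1 × 3^3 × 7^2
d(2646) = (1+1) × (3+1) × (2+1) = 24

24 divisors


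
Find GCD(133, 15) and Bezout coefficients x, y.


Tabular extended Euclidean (each row: r = 133*s + 15*t):
r=133, s=1, t=0
r=15, s=0, t=1
q=8: r=13, s=1, t=-8   [133*(1) + 15*(-8) = 13]
q=1: r=2, s=-1, t=9   [133*(-1) + 15*(9) = 2]
q=6: r=1, s=7, t=-62   [133*(7) + 15*(-62) = 1]
q=2: r=0, s=-15, t=133   [133*(-15) + 15*(133) = 0]
GCD = 1; from the row with r=1: x=7, y=-62
Check: 133*(7) + 15*(-62) = 931 - 930 = 1

GCD = 1, x = 7, y = -62


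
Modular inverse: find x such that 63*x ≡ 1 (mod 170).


Use the extended Euclidean algorithm on (170, 63); each row r = 170*s + 63*t:
r=170, s=1, t=0
r=63, s=0, t=1
q=2: r=44, s=1, t=-2   [170*(1) + 63*(-2) = 44]
q=1: r=19, s=-1, t=3   [170*(-1) + 63*(3) = 19]
q=2: r=6, s=3, t=-8   [170*(3) + 63*(-8) = 6]
q=3: r=1, s=-10, t=27   [170*(-10) + 63*(27) = 1]
q=6: r=0, s=63, t=-170   [170*(63) + 63*(-170) = 0]
GCD = 1 with t = 27, so 63*(27) ≡ 1 (mod 170)
Inverse = 27 mod 170 = 27
Check: 63 * 27 = 1701 ≡ 1 (mod 170)

63^(-1) ≡ 27 (mod 170)


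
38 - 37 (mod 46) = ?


38 - 37 = 1
1 mod 46 = 1


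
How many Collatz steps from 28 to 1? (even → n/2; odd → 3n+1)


28 → 14 → 7 → 22 → 11 → 34 → 17 → 52 → 26 → 13 → 40 → 20 → 10 → 5 → 16 → 8 → 4 → 2 → 1
Total steps = 18

18 steps


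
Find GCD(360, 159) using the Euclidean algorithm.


360 = 2 * 159 + 42
159 = 3 * 42 + 33
42 = 1 * 33 + 9
33 = 3 * 9 + 6
9 = 1 * 6 + 3
6 = 2 * 3 + 0
GCD = 3


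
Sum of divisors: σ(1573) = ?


Divisors of 1573: 1, 11, 13, 121, 143, 1573
Sum = 1 + 11 + 13 + 121 + 143 + 1573 = 1862

σ(1573) = 1862


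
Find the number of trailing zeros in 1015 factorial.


floor(1015/5) = 203
floor(1015/25) = 40
floor(1015/125) = 8
floor(1015/625) = 1
Total = 252

252 trailing zeros


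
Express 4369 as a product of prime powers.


4369 / 17 = 257
257 / 257 = 1
4369 = 17 × 257


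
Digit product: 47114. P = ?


4 × 7 × 1 × 1 × 4 = 112


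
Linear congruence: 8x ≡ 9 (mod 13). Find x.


GCD(8, 13) = 1, unique solution
a^(-1) mod 13 = 5
x = 5 * 9 mod 13 = 6

x ≡ 6 (mod 13)


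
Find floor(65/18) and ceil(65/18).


65/18 = 3.6111
floor = 3
ceil = 4

floor = 3, ceil = 4


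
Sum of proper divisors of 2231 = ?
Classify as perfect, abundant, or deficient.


Proper divisors: 1, 23, 97
Sum = 1 + 23 + 97 = 121
121 < 2231 → deficient

s(2231) = 121 (deficient)


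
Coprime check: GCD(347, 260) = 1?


Euclidean algorithm:
347 = 1 * 260 + 87
260 = 2 * 87 + 86
87 = 1 * 86 + 1
86 = 86 * 1 + 0
GCD(347, 260) = 1

Yes, coprime (GCD = 1)


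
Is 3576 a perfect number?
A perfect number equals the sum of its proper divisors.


Proper divisors of 3576: 1, 2, 3, 4, 6, 8, 12, 24, 149, 298, 447, 596, 894, 1192, 1788
Sum = 1 + 2 + 3 + 4 + 6 + 8 + 12 + 24 + 149 + 298 + 447 + 596 + 894 + 1192 + 1788 = 5424

No, 3576 is not perfect (5424 ≠ 3576)


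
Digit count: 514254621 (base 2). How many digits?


514254621 in base 2 = 11110101001101110011100011101
Number of digits = 29

29 digits (base 2)


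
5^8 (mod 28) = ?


5^1 mod 28 = 5
5^2 mod 28 = 25
5^3 mod 28 = 13
5^4 mod 28 = 9
5^5 mod 28 = 17
5^6 mod 28 = 1
5^7 mod 28 = 5
5^8 mod 28 = 25


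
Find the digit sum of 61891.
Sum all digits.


6 + 1 + 8 + 9 + 1 = 25


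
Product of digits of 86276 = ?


8 × 6 × 2 × 7 × 6 = 4032


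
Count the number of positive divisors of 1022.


1022 = 2^1 × 7^1 × 73^1
d(1022) = (1+1) × (1+1) × (1+1) = 8

8 divisors


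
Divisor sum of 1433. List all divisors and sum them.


Divisors of 1433: 1, 1433
Sum = 1 + 1433 = 1434

σ(1433) = 1434


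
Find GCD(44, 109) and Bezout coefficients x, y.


Tabular extended Euclidean (each row: r = 44*s + 109*t):
r=44, s=1, t=0
r=109, s=0, t=1
q=0: r=44, s=1, t=0   [44*(1) + 109*(0) = 44]
q=2: r=21, s=-2, t=1   [44*(-2) + 109*(1) = 21]
q=2: r=2, s=5, t=-2   [44*(5) + 109*(-2) = 2]
q=10: r=1, s=-52, t=21   [44*(-52) + 109*(21) = 1]
q=2: r=0, s=109, t=-44   [44*(109) + 109*(-44) = 0]
GCD = 1; from the row with r=1: x=-52, y=21
Check: 44*(-52) + 109*(21) = -2288 + 2289 = 1

GCD = 1, x = -52, y = 21


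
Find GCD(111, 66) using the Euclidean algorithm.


111 = 1 * 66 + 45
66 = 1 * 45 + 21
45 = 2 * 21 + 3
21 = 7 * 3 + 0
GCD = 3


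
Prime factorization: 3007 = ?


3007 / 31 = 97
97 / 97 = 1
3007 = 31 × 97


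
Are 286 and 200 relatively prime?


Euclidean algorithm:
286 = 1 * 200 + 86
200 = 2 * 86 + 28
86 = 3 * 28 + 2
28 = 14 * 2 + 0
GCD(286, 200) = 2

No, not coprime (GCD = 2)


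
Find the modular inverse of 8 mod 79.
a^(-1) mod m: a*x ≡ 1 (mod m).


Use the extended Euclidean algorithm on (79, 8); each row r = 79*s + 8*t:
r=79, s=1, t=0
r=8, s=0, t=1
q=9: r=7, s=1, t=-9   [79*(1) + 8*(-9) = 7]
q=1: r=1, s=-1, t=10   [79*(-1) + 8*(10) = 1]
q=7: r=0, s=8, t=-79   [79*(8) + 8*(-79) = 0]
GCD = 1 with t = 10, so 8*(10) ≡ 1 (mod 79)
Inverse = 10 mod 79 = 10
Check: 8 * 10 = 80 ≡ 1 (mod 79)

8^(-1) ≡ 10 (mod 79)


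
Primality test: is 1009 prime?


Check divisors up to sqrt(1009) = 31.7648
No divisors found.
1009 is prime.

Yes, 1009 is prime


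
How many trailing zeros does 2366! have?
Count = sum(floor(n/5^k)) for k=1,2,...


floor(2366/5) = 473
floor(2366/25) = 94
floor(2366/125) = 18
floor(2366/625) = 3
Total = 588

588 trailing zeros


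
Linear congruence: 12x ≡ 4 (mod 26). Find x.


GCD(12, 26) = 2 divides 4
Divide: 6x ≡ 2 (mod 13)
x ≡ 9 (mod 13)


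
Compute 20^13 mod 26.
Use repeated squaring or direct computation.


20^1 mod 26 = 20
20^2 mod 26 = 10
20^3 mod 26 = 18
20^4 mod 26 = 22
20^5 mod 26 = 24
20^6 mod 26 = 12
20^7 mod 26 = 6
20^8 mod 26 = 16
20^9 mod 26 = 8
20^10 mod 26 = 4
20^11 mod 26 = 2
20^12 mod 26 = 14
20^13 mod 26 = 20


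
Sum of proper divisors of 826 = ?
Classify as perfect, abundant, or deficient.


Proper divisors: 1, 2, 7, 14, 59, 118, 413
Sum = 1 + 2 + 7 + 14 + 59 + 118 + 413 = 614
614 < 826 → deficient

s(826) = 614 (deficient)


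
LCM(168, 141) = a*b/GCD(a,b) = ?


GCD(168, 141) = 3
LCM = 168*141/3 = 23688/3 = 7896

LCM = 7896


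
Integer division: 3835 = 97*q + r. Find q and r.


3835 = 97 * 39 + 52
Check: 3783 + 52 = 3835

q = 39, r = 52


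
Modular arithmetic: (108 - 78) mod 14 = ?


108 - 78 = 30
30 mod 14 = 2


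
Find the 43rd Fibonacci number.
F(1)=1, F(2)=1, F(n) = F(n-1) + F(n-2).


Sequence: 1, 1, 2, 3, 5, 8, 13, 21, 34, 55, 89, 144, 233, 377, 610, 987, 1597, 2584, 4181, 6765, 10946, 17711, 28657, 46368, 75025, 121393, 196418, 317811, 514229, 832040, 1346269, 2178309, 3524578, 5702887, 9227465, 14930352, 24157817, 39088169, 63245986, 102334155, 165580141, 267914296, 433494437
F(43) = 433494437


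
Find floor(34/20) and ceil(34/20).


34/20 = 1.7000
floor = 1
ceil = 2

floor = 1, ceil = 2


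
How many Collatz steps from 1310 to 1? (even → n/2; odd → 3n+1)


1310 → 655 → 1966 → 983 → 2950 → 1475 → 4426 → 2213 → 6640 → 3320 → 1660 → 830 → 415 → 1246 → 623 → 1870 → 935 → 2806 → 1403 → 4210 → 2105 → 6316 → 3158 → 1579 → 4738 → 2369 → 7108 → 3554 → 1777 → 5332 → 2666 → 1333 → 4000 → 2000 → 1000 → 500 → 250 → 125 → 376 → 188 → 94 → 47 → 142 → 71 → 214 → 107 → 322 → 161 → 484 → 242 → 121 → 364 → 182 → 91 → 274 → 137 → 412 → 206 → 103 → 310 → 155 → 466 → 233 → 700 → 350 → 175 → 526 → 263 → 790 → 395 → 1186 → 593 → 1780 → 890 → 445 → 1336 → 668 → 334 → 167 → 502 → 251 → 754 → 377 → 1132 → 566 → 283 → 850 → 425 → 1276 → 638 → 319 → 958 → 479 → 1438 → 719 → 2158 → 1079 → 3238 → 1619 → 4858 → 2429 → 7288 → 3644 → 1822 → 911 → 2734 → 1367 → 4102 → 2051 → 6154 → 3077 → 9232 → 4616 → 2308 → 1154 → 577 → 1732 → 866 → 433 → 1300 → 650 → 325 → 976 → 488 → 244 → 122 → 61 → 184 → 92 → 46 → 23 → 70 → 35 → 106 → 53 → 160 → 80 → 40 → 20 → 10 → 5 → 16 → 8 → 4 → 2 → 1
Total steps = 145

145 steps


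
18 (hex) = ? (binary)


18 (base 16) = 24 (decimal)
24 (decimal) = 11000 (base 2)


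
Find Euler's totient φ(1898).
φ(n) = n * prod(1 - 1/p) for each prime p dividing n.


1898 = 2 × 13 × 73
Prime factors: 2, 13, 73
φ(1898) = 1898 × (1-1/2) × (1-1/13) × (1-1/73)
= 1898 × 1/2 × 12/13 × 72/73 = 864

φ(1898) = 864


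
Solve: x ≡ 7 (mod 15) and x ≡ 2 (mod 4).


M = 15*4 = 60
M1 = M/15 = 4, M2 = M/4 = 15
M1^(-1) mod 15 = 4, M2^(-1) mod 4 = 3
x = 7*4*4 + 2*15*3 = 202
202 mod 60 = 22
Check: 22 mod 15 = 7 ✓, 22 mod 4 = 2 ✓

x ≡ 22 (mod 60)


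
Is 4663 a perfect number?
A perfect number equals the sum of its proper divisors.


Proper divisors of 4663: 1
Sum = 1 = 1

No, 4663 is not perfect (1 ≠ 4663)


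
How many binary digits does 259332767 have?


259332767 in base 2 = 1111011101010001101010011111
Number of digits = 28

28 digits (base 2)


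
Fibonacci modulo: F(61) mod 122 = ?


F(k) mod 122 for k=1..61:
1, 1, 2, 3, 5, 8, 13, 21, 34, 55, 89, 22, 111, 11, 0, 11, 11, 22, 33, 55, 88, 21, 109, 8, 117, 3, 120, 1, 121, 0, 121, 121, 120, 119, 117, 114, 109, 101, 88, 67, 33, 100, 11, 111, 0, 111, 111, 100, 89, 67, 34, 101, 13, 114, 5, 119, 2, 121, 1, 0, 1
F(61) mod 122 = 1


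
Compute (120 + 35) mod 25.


120 + 35 = 155
155 mod 25 = 5


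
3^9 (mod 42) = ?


3^1 mod 42 = 3
3^2 mod 42 = 9
3^3 mod 42 = 27
3^4 mod 42 = 39
3^5 mod 42 = 33
3^6 mod 42 = 15
3^7 mod 42 = 3
3^8 mod 42 = 9
3^9 mod 42 = 27


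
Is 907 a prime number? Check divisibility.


Check divisors up to sqrt(907) = 30.1164
No divisors found.
907 is prime.

Yes, 907 is prime


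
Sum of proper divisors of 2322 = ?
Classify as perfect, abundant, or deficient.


Proper divisors: 1, 2, 3, 6, 9, 18, 27, 43, 54, 86, 129, 258, 387, 774, 1161
Sum = 1 + 2 + 3 + 6 + 9 + 18 + 27 + 43 + 54 + 86 + 129 + 258 + 387 + 774 + 1161 = 2958
2958 > 2322 → abundant

s(2322) = 2958 (abundant)


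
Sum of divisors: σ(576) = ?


Divisors of 576: 1, 2, 3, 4, 6, 8, 9, 12, 16, 18, 24, 32, 36, 48, 64, 72, 96, 144, 192, 288, 576
Sum = 1 + 2 + 3 + 4 + 6 + 8 + 9 + 12 + 16 + 18 + 24 + 32 + 36 + 48 + 64 + 72 + 96 + 144 + 192 + 288 + 576 = 1651

σ(576) = 1651


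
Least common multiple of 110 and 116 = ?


GCD(110, 116) = 2
LCM = 110*116/2 = 12760/2 = 6380

LCM = 6380


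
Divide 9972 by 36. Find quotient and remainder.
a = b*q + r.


9972 = 36 * 277 + 0
Check: 9972 + 0 = 9972

q = 277, r = 0


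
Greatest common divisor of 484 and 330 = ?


484 = 1 * 330 + 154
330 = 2 * 154 + 22
154 = 7 * 22 + 0
GCD = 22


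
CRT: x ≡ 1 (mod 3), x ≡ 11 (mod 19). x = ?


M = 3*19 = 57
M1 = M/3 = 19, M2 = M/19 = 3
M1^(-1) mod 3 = 1, M2^(-1) mod 19 = 13
x = 1*19*1 + 11*3*13 = 448
448 mod 57 = 49
Check: 49 mod 3 = 1 ✓, 49 mod 19 = 11 ✓

x ≡ 49 (mod 57)


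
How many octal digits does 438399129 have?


438399129 in base 8 = 3210270231
Number of digits = 10

10 digits (base 8)


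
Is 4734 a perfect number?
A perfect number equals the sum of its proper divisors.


Proper divisors of 4734: 1, 2, 3, 6, 9, 18, 263, 526, 789, 1578, 2367
Sum = 1 + 2 + 3 + 6 + 9 + 18 + 263 + 526 + 789 + 1578 + 2367 = 5562

No, 4734 is not perfect (5562 ≠ 4734)


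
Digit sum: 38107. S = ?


3 + 8 + 1 + 0 + 7 = 19


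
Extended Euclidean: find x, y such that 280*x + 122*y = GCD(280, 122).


Tabular extended Euclidean (each row: r = 280*s + 122*t):
r=280, s=1, t=0
r=122, s=0, t=1
q=2: r=36, s=1, t=-2   [280*(1) + 122*(-2) = 36]
q=3: r=14, s=-3, t=7   [280*(-3) + 122*(7) = 14]
q=2: r=8, s=7, t=-16   [280*(7) + 122*(-16) = 8]
q=1: r=6, s=-10, t=23   [280*(-10) + 122*(23) = 6]
q=1: r=2, s=17, t=-39   [280*(17) + 122*(-39) = 2]
q=3: r=0, s=-61, t=140   [280*(-61) + 122*(140) = 0]
GCD = 2; from the row with r=2: x=17, y=-39
Check: 280*(17) + 122*(-39) = 4760 - 4758 = 2

GCD = 2, x = 17, y = -39


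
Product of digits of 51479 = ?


5 × 1 × 4 × 7 × 9 = 1260


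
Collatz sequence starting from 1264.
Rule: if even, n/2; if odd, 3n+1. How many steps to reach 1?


1264 → 632 → 316 → 158 → 79 → 238 → 119 → 358 → 179 → 538 → 269 → 808 → 404 → 202 → 101 → 304 → 152 → 76 → 38 → 19 → 58 → 29 → 88 → 44 → 22 → 11 → 34 → 17 → 52 → 26 → 13 → 40 → 20 → 10 → 5 → 16 → 8 → 4 → 2 → 1
Total steps = 39

39 steps


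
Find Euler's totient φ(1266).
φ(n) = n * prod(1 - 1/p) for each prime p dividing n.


1266 = 2 × 3 × 211
Prime factors: 2, 3, 211
φ(1266) = 1266 × (1-1/2) × (1-1/3) × (1-1/211)
= 1266 × 1/2 × 2/3 × 210/211 = 420

φ(1266) = 420


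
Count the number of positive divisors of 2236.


2236 = 2^2 × 13^1 × 43^1
d(2236) = (2+1) × (1+1) × (1+1) = 12

12 divisors


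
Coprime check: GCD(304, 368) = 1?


Euclidean algorithm:
368 = 1 * 304 + 64
304 = 4 * 64 + 48
64 = 1 * 48 + 16
48 = 3 * 16 + 0
GCD(304, 368) = 16

No, not coprime (GCD = 16)


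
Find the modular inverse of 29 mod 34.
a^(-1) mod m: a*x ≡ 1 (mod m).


Use the extended Euclidean algorithm on (34, 29); each row r = 34*s + 29*t:
r=34, s=1, t=0
r=29, s=0, t=1
q=1: r=5, s=1, t=-1   [34*(1) + 29*(-1) = 5]
q=5: r=4, s=-5, t=6   [34*(-5) + 29*(6) = 4]
q=1: r=1, s=6, t=-7   [34*(6) + 29*(-7) = 1]
q=4: r=0, s=-29, t=34   [34*(-29) + 29*(34) = 0]
GCD = 1 with t = -7, so 29*(-7) ≡ 1 (mod 34)
Inverse = -7 mod 34 = 27
Check: 29 * 27 = 783 ≡ 1 (mod 34)

29^(-1) ≡ 27 (mod 34)


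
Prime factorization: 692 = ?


692 / 2 = 346
346 / 2 = 173
173 / 173 = 1
692 = 2^2 × 173


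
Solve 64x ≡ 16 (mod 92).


GCD(64, 92) = 4 divides 16
Divide: 16x ≡ 4 (mod 23)
x ≡ 6 (mod 23)


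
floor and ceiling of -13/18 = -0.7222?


-13/18 = -0.7222
floor = -1
ceil = 0

floor = -1, ceil = 0


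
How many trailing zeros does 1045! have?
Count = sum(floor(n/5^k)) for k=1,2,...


floor(1045/5) = 209
floor(1045/25) = 41
floor(1045/125) = 8
floor(1045/625) = 1
Total = 259

259 trailing zeros


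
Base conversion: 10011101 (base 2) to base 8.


10011101 (base 2) = 157 (decimal)
157 (decimal) = 235 (base 8)


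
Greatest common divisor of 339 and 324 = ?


339 = 1 * 324 + 15
324 = 21 * 15 + 9
15 = 1 * 9 + 6
9 = 1 * 6 + 3
6 = 2 * 3 + 0
GCD = 3


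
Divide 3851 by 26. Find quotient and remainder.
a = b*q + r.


3851 = 26 * 148 + 3
Check: 3848 + 3 = 3851

q = 148, r = 3


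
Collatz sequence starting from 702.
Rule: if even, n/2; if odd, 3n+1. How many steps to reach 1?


702 → 351 → 1054 → 527 → 1582 → 791 → 2374 → 1187 → 3562 → 1781 → 5344 → 2672 → 1336 → 668 → 334 → 167 → 502 → 251 → 754 → 377 → 1132 → 566 → 283 → 850 → 425 → 1276 → 638 → 319 → 958 → 479 → 1438 → 719 → 2158 → 1079 → 3238 → 1619 → 4858 → 2429 → 7288 → 3644 → 1822 → 911 → 2734 → 1367 → 4102 → 2051 → 6154 → 3077 → 9232 → 4616 → 2308 → 1154 → 577 → 1732 → 866 → 433 → 1300 → 650 → 325 → 976 → 488 → 244 → 122 → 61 → 184 → 92 → 46 → 23 → 70 → 35 → 106 → 53 → 160 → 80 → 40 → 20 → 10 → 5 → 16 → 8 → 4 → 2 → 1
Total steps = 82

82 steps


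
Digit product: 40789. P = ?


4 × 0 × 7 × 8 × 9 = 0


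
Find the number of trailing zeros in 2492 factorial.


floor(2492/5) = 498
floor(2492/25) = 99
floor(2492/125) = 19
floor(2492/625) = 3
Total = 619

619 trailing zeros


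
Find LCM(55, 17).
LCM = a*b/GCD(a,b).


GCD(55, 17) = 1
LCM = 55*17/1 = 935/1 = 935

LCM = 935


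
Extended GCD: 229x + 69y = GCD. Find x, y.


Tabular extended Euclidean (each row: r = 229*s + 69*t):
r=229, s=1, t=0
r=69, s=0, t=1
q=3: r=22, s=1, t=-3   [229*(1) + 69*(-3) = 22]
q=3: r=3, s=-3, t=10   [229*(-3) + 69*(10) = 3]
q=7: r=1, s=22, t=-73   [229*(22) + 69*(-73) = 1]
q=3: r=0, s=-69, t=229   [229*(-69) + 69*(229) = 0]
GCD = 1; from the row with r=1: x=22, y=-73
Check: 229*(22) + 69*(-73) = 5038 - 5037 = 1

GCD = 1, x = 22, y = -73


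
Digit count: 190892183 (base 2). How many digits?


190892183 in base 2 = 1011011000001100100010010111
Number of digits = 28

28 digits (base 2)


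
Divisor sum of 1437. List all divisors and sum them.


Divisors of 1437: 1, 3, 479, 1437
Sum = 1 + 3 + 479 + 1437 = 1920

σ(1437) = 1920


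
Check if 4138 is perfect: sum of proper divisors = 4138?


Proper divisors of 4138: 1, 2, 2069
Sum = 1 + 2 + 2069 = 2072

No, 4138 is not perfect (2072 ≠ 4138)


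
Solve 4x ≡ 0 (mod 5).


GCD(4, 5) = 1, unique solution
a^(-1) mod 5 = 4
x = 4 * 0 mod 5 = 0

x ≡ 0 (mod 5)


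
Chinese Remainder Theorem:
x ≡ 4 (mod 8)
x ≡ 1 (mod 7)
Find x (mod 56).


M = 8*7 = 56
M1 = M/8 = 7, M2 = M/7 = 8
M1^(-1) mod 8 = 7, M2^(-1) mod 7 = 1
x = 4*7*7 + 1*8*1 = 204
204 mod 56 = 36
Check: 36 mod 8 = 4 ✓, 36 mod 7 = 1 ✓

x ≡ 36 (mod 56)


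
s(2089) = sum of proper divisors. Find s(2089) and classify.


Proper divisors: 1
Sum = 1 = 1
1 < 2089 → deficient

s(2089) = 1 (deficient)


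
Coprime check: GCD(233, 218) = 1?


Euclidean algorithm:
233 = 1 * 218 + 15
218 = 14 * 15 + 8
15 = 1 * 8 + 7
8 = 1 * 7 + 1
7 = 7 * 1 + 0
GCD(233, 218) = 1

Yes, coprime (GCD = 1)


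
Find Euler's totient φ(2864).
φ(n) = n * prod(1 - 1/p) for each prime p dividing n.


2864 = 2^4 × 179
Prime factors: 2, 179
φ(2864) = 2864 × (1-1/2) × (1-1/179)
= 2864 × 1/2 × 178/179 = 1424

φ(2864) = 1424


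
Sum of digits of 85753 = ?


8 + 5 + 7 + 5 + 3 = 28


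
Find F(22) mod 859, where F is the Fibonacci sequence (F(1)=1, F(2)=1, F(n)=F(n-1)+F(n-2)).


F(k) mod 859 for k=1..22:
1, 1, 2, 3, 5, 8, 13, 21, 34, 55, 89, 144, 233, 377, 610, 128, 738, 7, 745, 752, 638, 531
F(22) mod 859 = 531


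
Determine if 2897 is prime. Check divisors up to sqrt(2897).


Check divisors up to sqrt(2897) = 53.8238
No divisors found.
2897 is prime.

Yes, 2897 is prime


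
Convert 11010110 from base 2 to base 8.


11010110 (base 2) = 214 (decimal)
214 (decimal) = 326 (base 8)


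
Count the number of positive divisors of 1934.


1934 = 2^1 × 967^1
d(1934) = (1+1) × (1+1) = 4

4 divisors


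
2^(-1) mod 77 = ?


Use the extended Euclidean algorithm on (77, 2); each row r = 77*s + 2*t:
r=77, s=1, t=0
r=2, s=0, t=1
q=38: r=1, s=1, t=-38   [77*(1) + 2*(-38) = 1]
q=2: r=0, s=-2, t=77   [77*(-2) + 2*(77) = 0]
GCD = 1 with t = -38, so 2*(-38) ≡ 1 (mod 77)
Inverse = -38 mod 77 = 39
Check: 2 * 39 = 78 ≡ 1 (mod 77)

2^(-1) ≡ 39 (mod 77)
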